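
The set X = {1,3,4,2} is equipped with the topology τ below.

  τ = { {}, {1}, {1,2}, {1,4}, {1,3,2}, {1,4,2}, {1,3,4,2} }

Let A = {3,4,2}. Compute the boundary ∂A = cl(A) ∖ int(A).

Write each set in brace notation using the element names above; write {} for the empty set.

opens ⊆ A: {}; union → int = {}
complement {1}; its interior {1}; cl(A) = X∖{1} = {3,4,2}
boundary = {3,4,2} ∖ {} = {3,4,2}

{3,4,2}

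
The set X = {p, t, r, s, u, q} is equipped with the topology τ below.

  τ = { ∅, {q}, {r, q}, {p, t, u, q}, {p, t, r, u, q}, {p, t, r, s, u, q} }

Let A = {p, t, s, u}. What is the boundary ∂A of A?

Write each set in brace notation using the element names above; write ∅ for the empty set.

opens ⊆ A: ∅; union → int = ∅
complement {r, q}; its interior {r, q}; cl(A) = X∖{r, q} = {p, t, s, u}
boundary = {p, t, s, u} ∖ ∅ = {p, t, s, u}

{p, t, s, u}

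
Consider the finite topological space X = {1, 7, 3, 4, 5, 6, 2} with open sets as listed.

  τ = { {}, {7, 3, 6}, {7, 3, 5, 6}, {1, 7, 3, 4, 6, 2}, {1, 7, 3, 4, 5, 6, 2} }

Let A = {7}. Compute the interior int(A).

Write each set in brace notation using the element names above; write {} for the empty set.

{}

interior: largest open inside A is {} (from {})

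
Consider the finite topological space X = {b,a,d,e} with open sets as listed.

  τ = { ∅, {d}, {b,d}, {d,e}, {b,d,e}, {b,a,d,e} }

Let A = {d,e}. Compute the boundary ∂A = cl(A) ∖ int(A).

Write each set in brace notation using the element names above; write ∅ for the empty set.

{b,a}

opens ⊆ A: ∅, {d}, {d,e}; union → int = {d,e}
complement {b,a}; its interior ∅; cl(A) = X∖∅ = {b,a,d,e}
boundary = {b,a,d,e} ∖ {d,e} = {b,a}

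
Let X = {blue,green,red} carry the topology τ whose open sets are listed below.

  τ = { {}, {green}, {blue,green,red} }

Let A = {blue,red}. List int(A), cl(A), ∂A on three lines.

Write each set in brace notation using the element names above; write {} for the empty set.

int(A) = {}
cl(A)  = {blue,red}
∂A     = {blue,red}

U open, U⊆A: {}. int(A) = ⋃ = {}
X∖A={green}, int(X∖A)={green}, hence cl(A)={blue,red}
∂A: remove int from cl → {blue,red}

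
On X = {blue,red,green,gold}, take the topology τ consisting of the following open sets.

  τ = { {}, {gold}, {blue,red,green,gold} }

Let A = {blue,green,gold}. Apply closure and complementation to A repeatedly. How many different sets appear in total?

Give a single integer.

cl via duality: int({red}) = {}, so X∖{} = {blue,red,green,gold}
Write k for closure, c for complement:
  1. A     = {blue,green,gold}
  2. kA    = {blue,red,green,gold}
  3. cA    = {red}
  4. ckA   = {}
  5. kcA   = {blue,red,green}
  6. ckcA  = {gold}
applying k or c yields no new set

6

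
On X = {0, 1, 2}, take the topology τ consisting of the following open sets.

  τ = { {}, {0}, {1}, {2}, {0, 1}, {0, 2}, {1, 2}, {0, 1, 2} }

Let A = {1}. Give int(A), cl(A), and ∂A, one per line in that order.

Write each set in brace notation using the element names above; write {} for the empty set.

opens ⊆ A: {}, {1}; union → int = {1}
complement {0, 2}; its interior {0, 2}; cl(A) = X∖{0, 2} = {1}
boundary = {1} ∖ {1} = {}

int(A) = {1}
cl(A)  = {1}
∂A     = {}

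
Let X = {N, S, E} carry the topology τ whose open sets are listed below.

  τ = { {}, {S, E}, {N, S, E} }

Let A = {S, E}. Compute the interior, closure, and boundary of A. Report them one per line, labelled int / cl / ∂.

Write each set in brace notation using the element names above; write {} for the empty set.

int(A) = {S, E}
cl(A)  = {N, S, E}
∂A     = {N}

interior: largest open inside A is {S, E} (from {}, {S, E})
cl via duality: int({N}) = {}, so X∖{} = {N, S, E}
cl∖int = {N}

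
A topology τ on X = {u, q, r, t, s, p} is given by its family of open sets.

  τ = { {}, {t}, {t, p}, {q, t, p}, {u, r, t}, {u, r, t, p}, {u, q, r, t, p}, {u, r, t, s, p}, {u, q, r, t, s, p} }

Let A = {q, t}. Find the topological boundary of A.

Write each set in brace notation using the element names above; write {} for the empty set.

opens ⊆ A: {}, {t}; union → int = {t}
complement {u, r, s, p}; its interior {}; cl(A) = X∖{} = {u, q, r, t, s, p}
boundary = {u, q, r, t, s, p} ∖ {t} = {u, q, r, s, p}

{u, q, r, s, p}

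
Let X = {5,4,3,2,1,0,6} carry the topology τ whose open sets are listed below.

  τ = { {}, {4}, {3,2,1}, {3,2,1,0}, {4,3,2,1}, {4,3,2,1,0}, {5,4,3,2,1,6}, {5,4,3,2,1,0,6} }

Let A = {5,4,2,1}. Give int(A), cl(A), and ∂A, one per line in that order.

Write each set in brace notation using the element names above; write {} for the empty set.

int(A) = {4}
cl(A)  = {5,4,3,2,1,0,6}
∂A     = {5,3,2,1,0,6}

open subsets of A: {}, {4}; so int(A) = {4}
closure: X∖int(X∖A) = X∖{} = {5,4,3,2,1,0,6}
∂A = {5,4,3,2,1,0,6} minus {4} = {5,3,2,1,0,6}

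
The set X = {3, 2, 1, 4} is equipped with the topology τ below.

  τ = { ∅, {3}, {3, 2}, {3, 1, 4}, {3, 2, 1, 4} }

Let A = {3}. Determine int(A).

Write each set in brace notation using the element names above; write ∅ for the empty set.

U open, U⊆A: ∅, {3}. int(A) = ⋃ = {3}

{3}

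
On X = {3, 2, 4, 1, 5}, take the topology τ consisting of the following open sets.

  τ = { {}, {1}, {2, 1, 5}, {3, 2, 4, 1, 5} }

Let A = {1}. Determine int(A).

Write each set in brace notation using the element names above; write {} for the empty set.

opens ⊆ A: {}, {1}; union → int = {1}

{1}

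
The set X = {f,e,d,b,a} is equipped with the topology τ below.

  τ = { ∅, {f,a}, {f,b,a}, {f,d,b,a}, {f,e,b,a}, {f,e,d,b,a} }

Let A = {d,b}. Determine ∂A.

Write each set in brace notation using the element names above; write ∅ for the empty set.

{e,d,b}

open subsets of A: ∅; so int(A) = ∅
closure: X∖int(X∖A) = X∖{f,a} = {e,d,b}
∂A = {e,d,b} minus ∅ = {e,d,b}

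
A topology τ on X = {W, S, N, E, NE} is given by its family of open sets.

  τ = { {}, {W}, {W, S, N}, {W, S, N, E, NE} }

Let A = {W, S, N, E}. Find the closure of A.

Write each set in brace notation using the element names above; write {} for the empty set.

{W, S, N, E, NE}

cl via duality: int({NE}) = {}, so X∖{} = {W, S, N, E, NE}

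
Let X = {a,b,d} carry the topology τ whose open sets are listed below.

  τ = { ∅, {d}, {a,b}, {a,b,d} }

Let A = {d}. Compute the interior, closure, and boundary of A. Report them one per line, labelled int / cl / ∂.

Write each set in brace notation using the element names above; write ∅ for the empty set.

opens ⊆ A: ∅, {d}; union → int = {d}
complement {a,b}; its interior {a,b}; cl(A) = X∖{a,b} = {d}
boundary = {d} ∖ {d} = ∅

int(A) = {d}
cl(A)  = {d}
∂A     = ∅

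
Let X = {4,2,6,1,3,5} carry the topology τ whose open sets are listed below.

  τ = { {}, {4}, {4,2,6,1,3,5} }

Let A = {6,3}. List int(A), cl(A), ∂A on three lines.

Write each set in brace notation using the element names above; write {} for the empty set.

int(A) = {}
cl(A)  = {2,6,1,3,5}
∂A     = {2,6,1,3,5}

open subsets of A: {}; so int(A) = {}
closure: X∖int(X∖A) = X∖{4} = {2,6,1,3,5}
∂A = {2,6,1,3,5} minus {} = {2,6,1,3,5}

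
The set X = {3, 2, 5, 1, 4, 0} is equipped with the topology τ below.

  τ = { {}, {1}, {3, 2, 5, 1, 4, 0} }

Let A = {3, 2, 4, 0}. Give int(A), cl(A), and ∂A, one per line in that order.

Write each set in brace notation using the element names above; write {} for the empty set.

int(A) = {}
cl(A)  = {3, 2, 5, 4, 0}
∂A     = {3, 2, 5, 4, 0}

U open, U⊆A: {}. int(A) = ⋃ = {}
X∖A={5, 1}, int(X∖A)={1}, hence cl(A)={3, 2, 5, 4, 0}
∂A: remove int from cl → {3, 2, 5, 4, 0}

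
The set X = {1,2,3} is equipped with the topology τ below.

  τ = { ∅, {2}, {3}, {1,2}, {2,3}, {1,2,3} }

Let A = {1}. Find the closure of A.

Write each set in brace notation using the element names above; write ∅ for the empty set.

{1}

X∖A={2,3}, int(X∖A)={2,3}, hence cl(A)={1}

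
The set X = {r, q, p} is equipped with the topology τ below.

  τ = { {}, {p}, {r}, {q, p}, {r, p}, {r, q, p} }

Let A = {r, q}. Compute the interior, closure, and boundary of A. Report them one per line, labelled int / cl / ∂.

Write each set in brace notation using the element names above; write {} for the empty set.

U open, U⊆A: {}, {r}. int(A) = ⋃ = {r}
X∖A={p}, int(X∖A)={p}, hence cl(A)={r, q}
∂A: remove int from cl → {q}

int(A) = {r}
cl(A)  = {r, q}
∂A     = {q}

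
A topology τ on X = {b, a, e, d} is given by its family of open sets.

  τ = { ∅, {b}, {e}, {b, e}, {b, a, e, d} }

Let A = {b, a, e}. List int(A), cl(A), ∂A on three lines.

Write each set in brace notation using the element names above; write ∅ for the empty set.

int(A) = {b, e}
cl(A)  = {b, a, e, d}
∂A     = {a, d}

U open, U⊆A: ∅, {e}, {b}, {b, e}. int(A) = ⋃ = {b, e}
X∖A={d}, int(X∖A)=∅, hence cl(A)={b, a, e, d}
∂A: remove int from cl → {a, d}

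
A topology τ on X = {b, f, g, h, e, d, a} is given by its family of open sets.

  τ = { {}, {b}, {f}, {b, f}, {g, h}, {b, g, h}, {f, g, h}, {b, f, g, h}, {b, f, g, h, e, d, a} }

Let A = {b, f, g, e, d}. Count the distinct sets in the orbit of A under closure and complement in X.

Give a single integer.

8

X∖A={h, a}, int(X∖A)={}, hence cl(A)={b, f, g, h, e, d, a}
Orbit (k=closure, c=complement):
  1. A     = {b, f, g, e, d}
  2. kA    = {b, f, g, h, e, d, a}
  3. cA    = {h, a}
  4. ckA   = {}
  5. kcA   = {g, h, e, d, a}
  6. ckcA  = {b, f}
  7. kckcA = {b, f, e, d, a}
  8. ckckcA = {g, h}
(closed under both — stop)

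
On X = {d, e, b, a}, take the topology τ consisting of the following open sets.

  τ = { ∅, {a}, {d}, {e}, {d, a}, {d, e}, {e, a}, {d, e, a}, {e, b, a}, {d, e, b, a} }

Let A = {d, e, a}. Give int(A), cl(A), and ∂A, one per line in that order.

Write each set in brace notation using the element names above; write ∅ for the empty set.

opens ⊆ A: ∅, {e}, {d}, {a}, {e, a}, {d, e}, {d, a}, {d, e, a}; union → int = {d, e, a}
complement {b}; its interior ∅; cl(A) = X∖∅ = {d, e, b, a}
boundary = {d, e, b, a} ∖ {d, e, a} = {b}

int(A) = {d, e, a}
cl(A)  = {d, e, b, a}
∂A     = {b}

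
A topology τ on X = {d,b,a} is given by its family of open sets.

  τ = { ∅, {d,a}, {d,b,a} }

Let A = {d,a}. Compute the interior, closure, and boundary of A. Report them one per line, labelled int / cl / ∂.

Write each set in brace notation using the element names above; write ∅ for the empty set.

int(A) = {d,a}
cl(A)  = {d,b,a}
∂A     = {b}

U open, U⊆A: ∅, {d,a}. int(A) = ⋃ = {d,a}
X∖A={b}, int(X∖A)=∅, hence cl(A)={d,b,a}
∂A: remove int from cl → {b}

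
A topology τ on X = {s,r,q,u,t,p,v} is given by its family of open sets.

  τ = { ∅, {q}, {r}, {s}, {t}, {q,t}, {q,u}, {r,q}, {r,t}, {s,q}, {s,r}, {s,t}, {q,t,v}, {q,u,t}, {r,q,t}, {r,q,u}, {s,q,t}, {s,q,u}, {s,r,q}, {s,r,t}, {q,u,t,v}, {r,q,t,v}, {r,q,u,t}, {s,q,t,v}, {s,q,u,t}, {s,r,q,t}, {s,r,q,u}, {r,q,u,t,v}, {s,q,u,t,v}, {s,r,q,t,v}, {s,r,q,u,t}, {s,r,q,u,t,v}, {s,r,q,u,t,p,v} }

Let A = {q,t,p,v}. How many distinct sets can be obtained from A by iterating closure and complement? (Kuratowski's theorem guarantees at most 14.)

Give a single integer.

X∖A={s,r,u}, int(X∖A)={s,r}, hence cl(A)={q,u,t,p,v}
Orbit (k=closure, c=complement):
  1. A     = {q,t,p,v}
  2. kA    = {q,u,t,p,v}
  3. cA    = {s,r,u}
  4. ckA   = {s,r}
  5. kcA   = {s,r,u,p}
  6. kckA  = {s,r,p}
  7. ckcA  = {q,t,v}
  8. ckckA = {q,u,t,v}
(closed under both — stop)

8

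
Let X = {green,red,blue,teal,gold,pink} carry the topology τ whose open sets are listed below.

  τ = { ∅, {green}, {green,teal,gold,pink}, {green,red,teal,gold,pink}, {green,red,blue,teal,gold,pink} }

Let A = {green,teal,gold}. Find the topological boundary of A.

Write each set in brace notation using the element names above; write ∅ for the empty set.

{red,blue,teal,gold,pink}

open subsets of A: ∅, {green}; so int(A) = {green}
closure: X∖int(X∖A) = X∖∅ = {green,red,blue,teal,gold,pink}
∂A = {green,red,blue,teal,gold,pink} minus {green} = {red,blue,teal,gold,pink}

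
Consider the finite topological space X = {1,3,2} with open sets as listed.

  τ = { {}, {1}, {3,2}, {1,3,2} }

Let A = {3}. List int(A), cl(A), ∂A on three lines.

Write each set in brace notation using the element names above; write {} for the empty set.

opens ⊆ A: {}; union → int = {}
complement {1,2}; its interior {1}; cl(A) = X∖{1} = {3,2}
boundary = {3,2} ∖ {} = {3,2}

int(A) = {}
cl(A)  = {3,2}
∂A     = {3,2}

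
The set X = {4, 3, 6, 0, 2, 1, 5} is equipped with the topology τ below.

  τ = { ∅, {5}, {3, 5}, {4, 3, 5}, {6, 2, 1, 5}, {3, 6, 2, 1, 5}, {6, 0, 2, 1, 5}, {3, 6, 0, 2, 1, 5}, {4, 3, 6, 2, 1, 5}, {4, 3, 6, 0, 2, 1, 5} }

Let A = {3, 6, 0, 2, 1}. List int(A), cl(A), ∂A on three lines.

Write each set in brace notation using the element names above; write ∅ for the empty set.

opens ⊆ A: ∅; union → int = ∅
complement {4, 5}; its interior {5}; cl(A) = X∖{5} = {4, 3, 6, 0, 2, 1}
boundary = {4, 3, 6, 0, 2, 1} ∖ ∅ = {4, 3, 6, 0, 2, 1}

int(A) = ∅
cl(A)  = {4, 3, 6, 0, 2, 1}
∂A     = {4, 3, 6, 0, 2, 1}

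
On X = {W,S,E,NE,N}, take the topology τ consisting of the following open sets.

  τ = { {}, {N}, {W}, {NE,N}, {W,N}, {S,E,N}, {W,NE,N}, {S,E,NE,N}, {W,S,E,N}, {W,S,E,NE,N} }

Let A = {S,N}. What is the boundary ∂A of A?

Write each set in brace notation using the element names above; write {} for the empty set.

interior: largest open inside A is {N} (from {}, {N})
cl via duality: int({W,E,NE}) = {W}, so X∖{W} = {S,E,NE,N}
cl∖int = {S,E,NE}

{S,E,NE}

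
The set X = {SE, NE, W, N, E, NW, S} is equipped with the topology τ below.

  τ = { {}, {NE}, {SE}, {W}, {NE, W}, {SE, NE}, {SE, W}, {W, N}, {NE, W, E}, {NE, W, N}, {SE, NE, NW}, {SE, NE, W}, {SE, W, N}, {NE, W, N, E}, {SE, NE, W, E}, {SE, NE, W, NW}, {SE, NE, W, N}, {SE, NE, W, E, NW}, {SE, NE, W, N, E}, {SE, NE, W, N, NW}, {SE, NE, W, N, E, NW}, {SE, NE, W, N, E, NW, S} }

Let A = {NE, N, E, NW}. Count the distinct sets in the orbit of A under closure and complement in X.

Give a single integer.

complement {SE, W, S}; its interior {SE, W}; cl(A) = X∖{SE, W} = {NE, N, E, NW, S}
With k = closure, c = complement:
  1. A     = {NE, N, E, NW}
  2. kA    = {NE, N, E, NW, S}
  3. cA    = {SE, W, S}
  4. ckA   = {SE, W}
  5. kcA   = {SE, W, N, E, NW, S}
  6. ckcA  = {NE}
  7. kckcA = {NE, E, NW, S}
  8. ckckcA = {SE, W, N}
k, c of each give nothing new

8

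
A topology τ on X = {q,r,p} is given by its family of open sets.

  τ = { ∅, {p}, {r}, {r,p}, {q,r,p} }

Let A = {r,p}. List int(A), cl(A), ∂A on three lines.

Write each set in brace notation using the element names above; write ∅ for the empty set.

int(A) = {r,p}
cl(A)  = {q,r,p}
∂A     = {q}

open subsets of A: ∅, {r}, {p}, {r,p}; so int(A) = {r,p}
closure: X∖int(X∖A) = X∖∅ = {q,r,p}
∂A = {q,r,p} minus {r,p} = {q}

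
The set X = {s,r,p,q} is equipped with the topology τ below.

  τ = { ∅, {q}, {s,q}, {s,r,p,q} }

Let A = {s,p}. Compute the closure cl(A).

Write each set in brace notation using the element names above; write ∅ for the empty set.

cl via duality: int({r,q}) = {q}, so X∖{q} = {s,r,p}

{s,r,p}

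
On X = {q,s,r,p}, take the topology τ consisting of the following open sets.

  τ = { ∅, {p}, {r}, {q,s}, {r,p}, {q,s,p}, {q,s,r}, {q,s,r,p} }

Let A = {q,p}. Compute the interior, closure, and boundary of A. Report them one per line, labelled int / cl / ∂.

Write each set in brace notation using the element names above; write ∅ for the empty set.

int(A) = {p}
cl(A)  = {q,s,p}
∂A     = {q,s}

opens ⊆ A: ∅, {p}; union → int = {p}
complement {s,r}; its interior {r}; cl(A) = X∖{r} = {q,s,p}
boundary = {q,s,p} ∖ {p} = {q,s}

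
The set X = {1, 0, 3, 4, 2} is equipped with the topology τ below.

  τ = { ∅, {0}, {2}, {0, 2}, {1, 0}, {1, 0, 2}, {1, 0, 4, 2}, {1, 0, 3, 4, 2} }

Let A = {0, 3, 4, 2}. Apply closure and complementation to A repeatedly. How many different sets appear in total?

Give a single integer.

6

X∖A={1}, int(X∖A)=∅, hence cl(A)={1, 0, 3, 4, 2}
Orbit (k=closure, c=complement):
  1. A     = {0, 3, 4, 2}
  2. kA    = {1, 0, 3, 4, 2}
  3. cA    = {1}
  4. ckA   = ∅
  5. kcA   = {1, 3, 4}
  6. ckcA  = {0, 2}
(closed under both — stop)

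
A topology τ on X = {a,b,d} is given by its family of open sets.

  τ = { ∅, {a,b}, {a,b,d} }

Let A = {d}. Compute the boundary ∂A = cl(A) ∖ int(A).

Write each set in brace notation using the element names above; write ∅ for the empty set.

open subsets of A: ∅; so int(A) = ∅
closure: X∖int(X∖A) = X∖{a,b} = {d}
∂A = {d} minus ∅ = {d}

{d}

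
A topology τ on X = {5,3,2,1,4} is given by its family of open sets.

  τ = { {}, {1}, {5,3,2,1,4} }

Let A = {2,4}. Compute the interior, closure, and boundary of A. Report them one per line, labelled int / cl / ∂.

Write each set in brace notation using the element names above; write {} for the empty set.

int(A) = {}
cl(A)  = {5,3,2,4}
∂A     = {5,3,2,4}

U open, U⊆A: {}. int(A) = ⋃ = {}
X∖A={5,3,1}, int(X∖A)={1}, hence cl(A)={5,3,2,4}
∂A: remove int from cl → {5,3,2,4}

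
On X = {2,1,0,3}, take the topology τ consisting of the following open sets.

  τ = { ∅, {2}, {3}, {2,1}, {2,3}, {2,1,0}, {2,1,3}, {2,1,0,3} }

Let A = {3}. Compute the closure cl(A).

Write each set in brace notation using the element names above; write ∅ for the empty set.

cl via duality: int({2,1,0}) = {2,1,0}, so X∖{2,1,0} = {3}

{3}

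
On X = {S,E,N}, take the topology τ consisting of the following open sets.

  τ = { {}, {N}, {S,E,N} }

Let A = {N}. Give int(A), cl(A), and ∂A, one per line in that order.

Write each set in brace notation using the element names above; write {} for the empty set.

interior: largest open inside A is {N} (from {}, {N})
cl via duality: int({S,E}) = {}, so X∖{} = {S,E,N}
cl∖int = {S,E}

int(A) = {N}
cl(A)  = {S,E,N}
∂A     = {S,E}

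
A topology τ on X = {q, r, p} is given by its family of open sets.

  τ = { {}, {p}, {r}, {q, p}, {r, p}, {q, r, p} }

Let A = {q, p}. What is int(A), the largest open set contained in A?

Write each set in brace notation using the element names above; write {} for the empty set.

{q, p}

open subsets of A: {}, {p}, {q, p}; so int(A) = {q, p}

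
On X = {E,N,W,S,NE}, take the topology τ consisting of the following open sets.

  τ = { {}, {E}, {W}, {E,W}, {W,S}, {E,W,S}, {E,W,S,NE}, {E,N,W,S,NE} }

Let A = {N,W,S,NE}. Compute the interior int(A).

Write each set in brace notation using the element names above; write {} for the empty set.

{W,S}

open subsets of A: {}, {W}, {W,S}; so int(A) = {W,S}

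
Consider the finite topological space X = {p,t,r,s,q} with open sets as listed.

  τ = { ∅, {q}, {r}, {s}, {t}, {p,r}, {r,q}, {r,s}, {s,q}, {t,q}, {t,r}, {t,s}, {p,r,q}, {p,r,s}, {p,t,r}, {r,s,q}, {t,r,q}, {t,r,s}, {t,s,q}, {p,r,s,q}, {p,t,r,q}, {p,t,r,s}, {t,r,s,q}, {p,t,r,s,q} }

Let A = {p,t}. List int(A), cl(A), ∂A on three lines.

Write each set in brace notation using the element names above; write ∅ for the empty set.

int(A) = {t}
cl(A)  = {p,t}
∂A     = {p}

U open, U⊆A: ∅, {t}. int(A) = ⋃ = {t}
X∖A={r,s,q}, int(X∖A)={r,s,q}, hence cl(A)={p,t}
∂A: remove int from cl → {p}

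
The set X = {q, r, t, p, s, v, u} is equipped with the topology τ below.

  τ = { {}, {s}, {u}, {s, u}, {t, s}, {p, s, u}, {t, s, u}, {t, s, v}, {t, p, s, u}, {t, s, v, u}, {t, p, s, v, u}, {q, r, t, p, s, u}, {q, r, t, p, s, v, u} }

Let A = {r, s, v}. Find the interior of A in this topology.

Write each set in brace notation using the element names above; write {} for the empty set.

opens ⊆ A: {}, {s}; union → int = {s}

{s}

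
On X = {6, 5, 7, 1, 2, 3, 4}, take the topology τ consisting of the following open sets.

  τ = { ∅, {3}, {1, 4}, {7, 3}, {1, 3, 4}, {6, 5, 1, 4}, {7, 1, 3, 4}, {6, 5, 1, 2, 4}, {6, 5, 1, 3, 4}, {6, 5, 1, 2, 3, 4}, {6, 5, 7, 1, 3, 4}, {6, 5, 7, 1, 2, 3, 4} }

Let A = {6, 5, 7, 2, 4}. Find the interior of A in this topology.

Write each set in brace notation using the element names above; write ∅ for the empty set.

open subsets of A: ∅; so int(A) = ∅

∅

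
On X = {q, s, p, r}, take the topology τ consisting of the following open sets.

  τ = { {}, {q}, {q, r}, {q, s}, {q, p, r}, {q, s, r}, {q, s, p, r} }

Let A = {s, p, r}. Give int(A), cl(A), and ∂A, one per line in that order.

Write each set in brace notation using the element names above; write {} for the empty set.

int(A) = {}
cl(A)  = {s, p, r}
∂A     = {s, p, r}

interior: largest open inside A is {} (from {})
cl via duality: int({q}) = {q}, so X∖{q} = {s, p, r}
cl∖int = {s, p, r}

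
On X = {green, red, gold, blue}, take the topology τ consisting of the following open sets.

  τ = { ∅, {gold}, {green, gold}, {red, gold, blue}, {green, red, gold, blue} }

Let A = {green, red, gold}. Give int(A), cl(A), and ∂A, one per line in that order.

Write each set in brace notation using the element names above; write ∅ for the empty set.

interior: largest open inside A is {green, gold} (from ∅, {gold}, {green, gold})
cl via duality: int({blue}) = ∅, so X∖∅ = {green, red, gold, blue}
cl∖int = {red, blue}

int(A) = {green, gold}
cl(A)  = {green, red, gold, blue}
∂A     = {red, blue}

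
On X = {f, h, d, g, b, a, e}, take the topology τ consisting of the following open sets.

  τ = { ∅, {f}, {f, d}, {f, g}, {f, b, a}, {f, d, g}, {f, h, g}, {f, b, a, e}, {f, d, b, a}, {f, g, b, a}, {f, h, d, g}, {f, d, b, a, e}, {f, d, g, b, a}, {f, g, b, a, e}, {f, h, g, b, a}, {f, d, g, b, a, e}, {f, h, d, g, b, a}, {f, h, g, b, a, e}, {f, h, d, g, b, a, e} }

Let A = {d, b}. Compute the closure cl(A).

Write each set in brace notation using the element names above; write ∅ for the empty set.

{d, b, a, e}

complement {f, h, g, a, e}; its interior {f, h, g}; cl(A) = X∖{f, h, g} = {d, b, a, e}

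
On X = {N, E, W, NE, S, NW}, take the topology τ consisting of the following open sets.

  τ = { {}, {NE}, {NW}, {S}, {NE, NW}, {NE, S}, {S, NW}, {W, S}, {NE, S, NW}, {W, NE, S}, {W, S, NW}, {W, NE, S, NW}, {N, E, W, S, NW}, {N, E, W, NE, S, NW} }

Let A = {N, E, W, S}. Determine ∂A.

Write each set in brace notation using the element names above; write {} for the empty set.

{N, E}

open subsets of A: {}, {S}, {W, S}; so int(A) = {W, S}
closure: X∖int(X∖A) = X∖{NE, NW} = {N, E, W, S}
∂A = {N, E, W, S} minus {W, S} = {N, E}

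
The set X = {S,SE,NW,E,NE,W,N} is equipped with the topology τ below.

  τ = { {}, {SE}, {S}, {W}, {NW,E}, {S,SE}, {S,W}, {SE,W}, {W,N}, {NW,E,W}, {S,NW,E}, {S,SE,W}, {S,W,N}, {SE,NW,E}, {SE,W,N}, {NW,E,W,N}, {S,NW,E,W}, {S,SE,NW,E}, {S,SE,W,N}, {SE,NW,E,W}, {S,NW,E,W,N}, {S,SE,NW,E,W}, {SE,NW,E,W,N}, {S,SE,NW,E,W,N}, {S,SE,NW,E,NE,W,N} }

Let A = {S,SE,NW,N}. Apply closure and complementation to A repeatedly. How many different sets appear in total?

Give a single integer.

12

complement {E,NE,W}; its interior {W}; cl(A) = X∖{W} = {S,SE,NW,E,NE,N}
With k = closure, c = complement:
  1. A     = {S,SE,NW,N}
  2. kA    = {S,SE,NW,E,NE,N}
  3. cA    = {E,NE,W}
  4. ckA   = {W}
  5. kcA   = {NW,E,NE,W,N}
  6. kckA  = {NE,W,N}
  7. ckcA  = {S,SE}
  8. ckckA = {S,SE,NW,E}
  9. kckcA = {S,SE,NE}
  10. kckckA = {S,SE,NW,E,NE}
  11. ckckcA = {NW,E,W,N}
  12. ckckckA = {W,N}
k, c of each give nothing new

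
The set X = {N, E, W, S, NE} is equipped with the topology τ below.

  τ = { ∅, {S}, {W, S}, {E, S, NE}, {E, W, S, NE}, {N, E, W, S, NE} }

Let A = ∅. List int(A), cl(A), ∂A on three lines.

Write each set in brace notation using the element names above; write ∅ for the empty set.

int(A) = ∅
cl(A)  = ∅
∂A     = ∅

U open, U⊆A: ∅. int(A) = ⋃ = ∅
X∖A={N, E, W, S, NE}, int(X∖A)={N, E, W, S, NE}, hence cl(A)=∅
∂A: remove int from cl → ∅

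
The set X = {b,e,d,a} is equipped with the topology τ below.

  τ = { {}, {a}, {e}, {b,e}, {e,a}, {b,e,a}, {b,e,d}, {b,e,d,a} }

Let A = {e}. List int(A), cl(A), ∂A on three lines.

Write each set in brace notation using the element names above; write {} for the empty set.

int(A) = {e}
cl(A)  = {b,e,d}
∂A     = {b,d}

interior: largest open inside A is {e} (from {}, {e})
cl via duality: int({b,d,a}) = {a}, so X∖{a} = {b,e,d}
cl∖int = {b,d}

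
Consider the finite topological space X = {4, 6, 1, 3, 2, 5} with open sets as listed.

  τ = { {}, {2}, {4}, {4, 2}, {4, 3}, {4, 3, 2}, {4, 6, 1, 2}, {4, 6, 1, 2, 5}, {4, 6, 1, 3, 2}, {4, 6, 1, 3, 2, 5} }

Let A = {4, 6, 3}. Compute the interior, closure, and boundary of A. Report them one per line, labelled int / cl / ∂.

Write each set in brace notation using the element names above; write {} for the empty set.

int(A) = {4, 3}
cl(A)  = {4, 6, 1, 3, 5}
∂A     = {6, 1, 5}

opens ⊆ A: {}, {4}, {4, 3}; union → int = {4, 3}
complement {1, 2, 5}; its interior {2}; cl(A) = X∖{2} = {4, 6, 1, 3, 5}
boundary = {4, 6, 1, 3, 5} ∖ {4, 3} = {6, 1, 5}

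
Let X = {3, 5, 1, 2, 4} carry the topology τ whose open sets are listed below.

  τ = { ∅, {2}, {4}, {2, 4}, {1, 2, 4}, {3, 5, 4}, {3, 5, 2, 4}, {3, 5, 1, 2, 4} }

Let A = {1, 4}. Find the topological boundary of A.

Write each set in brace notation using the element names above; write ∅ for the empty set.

U open, U⊆A: ∅, {4}. int(A) = ⋃ = {4}
X∖A={3, 5, 2}, int(X∖A)={2}, hence cl(A)={3, 5, 1, 4}
∂A: remove int from cl → {3, 5, 1}

{3, 5, 1}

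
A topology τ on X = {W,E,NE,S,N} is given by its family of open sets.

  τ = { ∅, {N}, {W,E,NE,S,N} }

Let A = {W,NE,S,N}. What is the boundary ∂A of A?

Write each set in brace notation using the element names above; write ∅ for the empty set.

interior: largest open inside A is {N} (from ∅, {N})
cl via duality: int({E}) = ∅, so X∖∅ = {W,E,NE,S,N}
cl∖int = {W,E,NE,S}

{W,E,NE,S}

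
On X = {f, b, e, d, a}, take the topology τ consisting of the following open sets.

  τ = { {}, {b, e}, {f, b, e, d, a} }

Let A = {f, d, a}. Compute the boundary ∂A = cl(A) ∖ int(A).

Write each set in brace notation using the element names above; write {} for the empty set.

opens ⊆ A: {}; union → int = {}
complement {b, e}; its interior {b, e}; cl(A) = X∖{b, e} = {f, d, a}
boundary = {f, d, a} ∖ {} = {f, d, a}

{f, d, a}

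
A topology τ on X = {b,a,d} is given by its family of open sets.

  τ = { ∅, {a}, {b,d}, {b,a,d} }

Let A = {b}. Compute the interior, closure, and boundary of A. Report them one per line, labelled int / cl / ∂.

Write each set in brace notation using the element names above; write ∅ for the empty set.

open subsets of A: ∅; so int(A) = ∅
closure: X∖int(X∖A) = X∖{a} = {b,d}
∂A = {b,d} minus ∅ = {b,d}

int(A) = ∅
cl(A)  = {b,d}
∂A     = {b,d}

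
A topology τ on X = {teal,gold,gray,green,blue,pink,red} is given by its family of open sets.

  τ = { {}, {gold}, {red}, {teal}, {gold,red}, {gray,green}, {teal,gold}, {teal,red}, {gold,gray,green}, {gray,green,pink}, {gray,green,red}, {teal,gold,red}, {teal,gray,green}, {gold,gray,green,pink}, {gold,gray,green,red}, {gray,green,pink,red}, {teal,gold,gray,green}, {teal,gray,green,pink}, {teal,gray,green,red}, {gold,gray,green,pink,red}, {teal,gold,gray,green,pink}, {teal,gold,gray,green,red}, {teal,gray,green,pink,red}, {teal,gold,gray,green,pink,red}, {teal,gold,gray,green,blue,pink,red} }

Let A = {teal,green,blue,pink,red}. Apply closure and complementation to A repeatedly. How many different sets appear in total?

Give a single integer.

10

X∖A={gold,gray}, int(X∖A)={gold}, hence cl(A)={teal,gray,green,blue,pink,red}
Orbit (k=closure, c=complement):
  1. A     = {teal,green,blue,pink,red}
  2. kA    = {teal,gray,green,blue,pink,red}
  3. cA    = {gold,gray}
  4. ckA   = {gold}
  5. kcA   = {gold,gray,green,blue,pink}
  6. kckA  = {gold,blue}
  7. ckcA  = {teal,red}
  8. ckckA = {teal,gray,green,pink,red}
  9. kckcA = {teal,blue,red}
  10. ckckcA = {gold,gray,green,pink}
(closed under both — stop)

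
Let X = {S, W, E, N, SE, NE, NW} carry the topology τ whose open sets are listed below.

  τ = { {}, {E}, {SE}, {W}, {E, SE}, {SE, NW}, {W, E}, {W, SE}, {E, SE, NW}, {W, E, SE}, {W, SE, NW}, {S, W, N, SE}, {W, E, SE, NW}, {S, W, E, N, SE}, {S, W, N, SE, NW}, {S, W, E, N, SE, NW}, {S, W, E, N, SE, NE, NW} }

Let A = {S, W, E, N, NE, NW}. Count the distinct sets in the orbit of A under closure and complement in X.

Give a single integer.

6

X∖A={SE}, int(X∖A)={SE}, hence cl(A)={S, W, E, N, NE, NW}
Orbit (k=closure, c=complement):
  1. A     = {S, W, E, N, NE, NW}
  2. cA    = {SE}
  3. kcA   = {S, N, SE, NE, NW}
  4. ckcA  = {W, E}
  5. kckcA = {S, W, E, N, NE}
  6. ckckcA = {SE, NW}
(closed under both — stop)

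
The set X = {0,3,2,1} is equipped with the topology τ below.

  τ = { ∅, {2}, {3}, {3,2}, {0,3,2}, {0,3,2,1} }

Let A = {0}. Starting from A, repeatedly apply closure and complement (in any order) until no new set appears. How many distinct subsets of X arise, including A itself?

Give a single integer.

X∖A={3,2,1}, int(X∖A)={3,2}, hence cl(A)={0,1}
Orbit (k=closure, c=complement):
  1. A     = {0}
  2. kA    = {0,1}
  3. cA    = {3,2,1}
  4. ckA   = {3,2}
  5. kcA   = {0,3,2,1}
  6. ckcA  = ∅
(closed under both — stop)

6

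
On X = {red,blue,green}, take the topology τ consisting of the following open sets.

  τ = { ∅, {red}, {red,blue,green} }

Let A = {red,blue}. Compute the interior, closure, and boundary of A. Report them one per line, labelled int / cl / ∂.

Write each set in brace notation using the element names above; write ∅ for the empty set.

int(A) = {red}
cl(A)  = {red,blue,green}
∂A     = {blue,green}

U open, U⊆A: ∅, {red}. int(A) = ⋃ = {red}
X∖A={green}, int(X∖A)=∅, hence cl(A)={red,blue,green}
∂A: remove int from cl → {blue,green}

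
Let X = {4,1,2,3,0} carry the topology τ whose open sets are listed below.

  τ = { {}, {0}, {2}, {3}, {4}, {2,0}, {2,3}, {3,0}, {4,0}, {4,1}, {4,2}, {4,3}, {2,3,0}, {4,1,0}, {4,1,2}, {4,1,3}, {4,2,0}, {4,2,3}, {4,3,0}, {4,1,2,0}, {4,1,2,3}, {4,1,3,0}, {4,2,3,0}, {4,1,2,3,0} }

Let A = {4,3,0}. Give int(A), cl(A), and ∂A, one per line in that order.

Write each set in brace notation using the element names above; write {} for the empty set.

interior: largest open inside A is {4,3,0} (from {}, {0}, {4}, {3}, {4,3}, {4,0}, {3,0}, {4,3,0})
cl via duality: int({1,2}) = {2}, so X∖{2} = {4,1,3,0}
cl∖int = {1}

int(A) = {4,3,0}
cl(A)  = {4,1,3,0}
∂A     = {1}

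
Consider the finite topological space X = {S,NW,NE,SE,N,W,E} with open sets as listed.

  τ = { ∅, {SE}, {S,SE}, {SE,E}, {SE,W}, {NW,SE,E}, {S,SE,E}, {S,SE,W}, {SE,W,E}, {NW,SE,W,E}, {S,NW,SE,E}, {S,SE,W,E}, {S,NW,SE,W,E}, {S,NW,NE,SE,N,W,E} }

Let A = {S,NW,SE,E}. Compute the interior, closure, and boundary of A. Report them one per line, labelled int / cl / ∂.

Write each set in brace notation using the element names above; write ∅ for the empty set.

int(A) = {S,NW,SE,E}
cl(A)  = {S,NW,NE,SE,N,W,E}
∂A     = {NE,N,W}

interior: largest open inside A is {S,NW,SE,E} (from ∅, {SE}, {SE,E}, {S,SE}, {NW,SE,E}, {S,SE,E}, {S,NW,SE,E})
cl via duality: int({NE,N,W}) = ∅, so X∖∅ = {S,NW,NE,SE,N,W,E}
cl∖int = {NE,N,W}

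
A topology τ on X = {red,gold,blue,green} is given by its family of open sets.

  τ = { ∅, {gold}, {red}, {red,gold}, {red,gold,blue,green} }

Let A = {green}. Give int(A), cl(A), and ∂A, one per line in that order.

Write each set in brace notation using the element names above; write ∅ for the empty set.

interior: largest open inside A is ∅ (from ∅)
cl via duality: int({red,gold,blue}) = {red,gold}, so X∖{red,gold} = {blue,green}
cl∖int = {blue,green}

int(A) = ∅
cl(A)  = {blue,green}
∂A     = {blue,green}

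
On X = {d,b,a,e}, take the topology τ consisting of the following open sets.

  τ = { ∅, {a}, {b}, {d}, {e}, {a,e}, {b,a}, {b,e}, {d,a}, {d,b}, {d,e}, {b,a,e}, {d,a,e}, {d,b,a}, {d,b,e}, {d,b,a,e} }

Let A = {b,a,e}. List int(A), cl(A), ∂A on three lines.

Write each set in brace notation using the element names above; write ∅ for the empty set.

interior: largest open inside A is {b,a,e} (from ∅, {b}, {a}, {e}, {b,a}, {a,e}, {b,e}, {b,a,e})
cl via duality: int({d}) = {d}, so X∖{d} = {b,a,e}
cl∖int = ∅

int(A) = {b,a,e}
cl(A)  = {b,a,e}
∂A     = ∅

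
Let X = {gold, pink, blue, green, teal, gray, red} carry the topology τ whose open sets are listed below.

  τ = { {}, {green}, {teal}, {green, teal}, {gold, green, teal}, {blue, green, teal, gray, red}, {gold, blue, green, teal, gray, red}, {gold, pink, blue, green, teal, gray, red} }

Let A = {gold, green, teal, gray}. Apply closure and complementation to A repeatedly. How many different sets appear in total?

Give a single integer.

closure: X∖int(X∖A) = X∖{} = {gold, pink, blue, green, teal, gray, red}
Let k=closure and c=complement:
  1. A     = {gold, green, teal, gray}
  2. kA    = {gold, pink, blue, green, teal, gray, red}
  3. cA    = {pink, blue, red}
  4. ckA   = {}
  5. kcA   = {pink, blue, gray, red}
  6. ckcA  = {gold, green, teal}
— saturated at 6

6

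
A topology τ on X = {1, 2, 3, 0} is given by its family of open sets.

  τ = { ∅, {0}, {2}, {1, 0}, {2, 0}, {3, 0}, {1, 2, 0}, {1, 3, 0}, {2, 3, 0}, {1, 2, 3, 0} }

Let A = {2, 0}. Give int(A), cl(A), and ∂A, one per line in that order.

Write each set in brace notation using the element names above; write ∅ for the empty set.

U open, U⊆A: ∅, {0}, {2}, {2, 0}. int(A) = ⋃ = {2, 0}
X∖A={1, 3}, int(X∖A)=∅, hence cl(A)={1, 2, 3, 0}
∂A: remove int from cl → {1, 3}

int(A) = {2, 0}
cl(A)  = {1, 2, 3, 0}
∂A     = {1, 3}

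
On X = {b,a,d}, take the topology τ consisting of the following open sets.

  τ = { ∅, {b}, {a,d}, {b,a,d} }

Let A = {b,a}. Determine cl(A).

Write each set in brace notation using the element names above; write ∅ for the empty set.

{b,a,d}

X∖A={d}, int(X∖A)=∅, hence cl(A)={b,a,d}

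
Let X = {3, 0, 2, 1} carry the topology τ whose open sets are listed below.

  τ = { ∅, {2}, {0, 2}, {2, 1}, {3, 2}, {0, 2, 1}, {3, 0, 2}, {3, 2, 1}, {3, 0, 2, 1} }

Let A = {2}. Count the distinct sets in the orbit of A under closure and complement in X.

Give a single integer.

4

cl via duality: int({3, 0, 1}) = ∅, so X∖∅ = {3, 0, 2, 1}
Write k for closure, c for complement:
  1. A     = {2}
  2. kA    = {3, 0, 2, 1}
  3. cA    = {3, 0, 1}
  4. ckA   = ∅
applying k or c yields no new set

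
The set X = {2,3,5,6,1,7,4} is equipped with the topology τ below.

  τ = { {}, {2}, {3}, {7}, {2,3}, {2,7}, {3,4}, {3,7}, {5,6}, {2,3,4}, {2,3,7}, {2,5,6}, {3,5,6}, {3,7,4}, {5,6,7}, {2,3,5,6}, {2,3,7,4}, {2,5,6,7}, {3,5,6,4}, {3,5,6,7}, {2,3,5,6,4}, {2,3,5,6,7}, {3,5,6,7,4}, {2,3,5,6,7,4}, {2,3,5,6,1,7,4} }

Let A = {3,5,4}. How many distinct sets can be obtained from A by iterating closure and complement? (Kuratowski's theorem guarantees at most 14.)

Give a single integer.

cl via duality: int({2,6,1,7}) = {2,7}, so X∖{2,7} = {3,5,6,1,4}
Write k for closure, c for complement:
  1. A     = {3,5,4}
  2. kA    = {3,5,6,1,4}
  3. cA    = {2,6,1,7}
  4. ckA   = {2,7}
  5. kcA   = {2,5,6,1,7}
  6. kckA  = {2,1,7}
  7. ckcA  = {3,4}
  8. ckckA = {3,5,6,4}
  9. kckcA = {3,1,4}
  10. ckckcA = {2,5,6,7}
applying k or c yields no new set

10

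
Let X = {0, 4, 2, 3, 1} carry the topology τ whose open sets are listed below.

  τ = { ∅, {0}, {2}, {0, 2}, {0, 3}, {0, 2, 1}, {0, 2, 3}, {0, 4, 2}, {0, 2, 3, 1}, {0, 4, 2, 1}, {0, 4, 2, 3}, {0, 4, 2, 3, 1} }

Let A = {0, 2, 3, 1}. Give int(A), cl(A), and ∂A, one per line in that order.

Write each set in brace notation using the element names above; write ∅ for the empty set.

interior: largest open inside A is {0, 2, 3, 1} (from ∅, {0}, {2}, {0, 3}, {0, 2}, {0, 2, 1}, {0, 2, 3}, {0, 2, 3, 1})
cl via duality: int({4}) = ∅, so X∖∅ = {0, 4, 2, 3, 1}
cl∖int = {4}

int(A) = {0, 2, 3, 1}
cl(A)  = {0, 4, 2, 3, 1}
∂A     = {4}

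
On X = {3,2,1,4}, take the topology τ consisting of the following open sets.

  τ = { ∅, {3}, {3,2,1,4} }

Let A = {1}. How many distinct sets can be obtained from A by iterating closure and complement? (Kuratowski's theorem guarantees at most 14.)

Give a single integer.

cl via duality: int({3,2,4}) = {3}, so X∖{3} = {2,1,4}
Write k for closure, c for complement:
  1. A     = {1}
  2. kA    = {2,1,4}
  3. cA    = {3,2,4}
  4. ckA   = {3}
  5. kcA   = {3,2,1,4}
  6. ckcA  = ∅
applying k or c yields no new set

6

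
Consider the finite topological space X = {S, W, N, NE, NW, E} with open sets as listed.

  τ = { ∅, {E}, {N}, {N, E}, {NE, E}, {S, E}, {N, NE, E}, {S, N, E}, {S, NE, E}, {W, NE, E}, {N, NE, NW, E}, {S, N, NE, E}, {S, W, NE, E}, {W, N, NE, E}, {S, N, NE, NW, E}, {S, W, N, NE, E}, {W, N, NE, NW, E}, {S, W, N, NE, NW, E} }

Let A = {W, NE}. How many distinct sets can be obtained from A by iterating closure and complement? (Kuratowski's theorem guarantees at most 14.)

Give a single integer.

6

X∖A={S, N, NW, E}, int(X∖A)={S, N, E}, hence cl(A)={W, NE, NW}
Orbit (k=closure, c=complement):
  1. A     = {W, NE}
  2. kA    = {W, NE, NW}
  3. cA    = {S, N, NW, E}
  4. ckA   = {S, N, E}
  5. kcA   = {S, W, N, NE, NW, E}
  6. ckcA  = ∅
(closed under both — stop)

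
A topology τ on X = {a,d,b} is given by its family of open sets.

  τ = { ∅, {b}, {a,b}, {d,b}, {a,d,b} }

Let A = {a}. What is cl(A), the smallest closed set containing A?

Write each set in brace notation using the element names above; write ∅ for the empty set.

closure: X∖int(X∖A) = X∖{d,b} = {a}

{a}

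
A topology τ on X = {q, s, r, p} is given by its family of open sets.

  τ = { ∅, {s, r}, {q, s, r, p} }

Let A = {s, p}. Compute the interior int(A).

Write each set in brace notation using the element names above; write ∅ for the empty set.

open subsets of A: ∅; so int(A) = ∅

∅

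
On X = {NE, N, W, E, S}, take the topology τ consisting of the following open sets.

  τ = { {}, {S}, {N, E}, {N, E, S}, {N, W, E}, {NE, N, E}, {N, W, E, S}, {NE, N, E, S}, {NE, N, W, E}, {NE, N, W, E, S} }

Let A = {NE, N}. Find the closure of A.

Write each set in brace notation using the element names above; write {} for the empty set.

{NE, N, W, E}

X∖A={W, E, S}, int(X∖A)={S}, hence cl(A)={NE, N, W, E}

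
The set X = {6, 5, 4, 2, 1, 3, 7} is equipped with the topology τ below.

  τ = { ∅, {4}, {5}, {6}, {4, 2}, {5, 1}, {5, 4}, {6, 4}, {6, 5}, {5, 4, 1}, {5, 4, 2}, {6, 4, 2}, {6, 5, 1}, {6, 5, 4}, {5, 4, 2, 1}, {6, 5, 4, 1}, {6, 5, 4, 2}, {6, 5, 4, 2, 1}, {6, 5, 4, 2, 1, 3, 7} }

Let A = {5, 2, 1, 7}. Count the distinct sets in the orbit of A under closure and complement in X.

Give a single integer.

complement {6, 4, 3}; its interior {6, 4}; cl(A) = X∖{6, 4} = {5, 2, 1, 3, 7}
With k = closure, c = complement:
  1. A     = {5, 2, 1, 7}
  2. kA    = {5, 2, 1, 3, 7}
  3. cA    = {6, 4, 3}
  4. ckA   = {6, 4}
  5. kcA   = {6, 4, 2, 3, 7}
  6. ckcA  = {5, 1}
  7. kckcA = {5, 1, 3, 7}
  8. ckckcA = {6, 4, 2}
k, c of each give nothing new

8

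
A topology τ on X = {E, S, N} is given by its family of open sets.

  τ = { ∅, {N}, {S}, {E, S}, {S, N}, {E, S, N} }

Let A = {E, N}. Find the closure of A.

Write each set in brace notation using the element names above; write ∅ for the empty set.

{E, N}

X∖A={S}, int(X∖A)={S}, hence cl(A)={E, N}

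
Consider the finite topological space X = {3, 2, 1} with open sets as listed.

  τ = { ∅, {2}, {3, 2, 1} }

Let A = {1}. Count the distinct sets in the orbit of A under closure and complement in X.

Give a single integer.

cl via duality: int({3, 2}) = {2}, so X∖{2} = {3, 1}
Write k for closure, c for complement:
  1. A     = {1}
  2. kA    = {3, 1}
  3. cA    = {3, 2}
  4. ckA   = {2}
  5. kcA   = {3, 2, 1}
  6. ckcA  = ∅
applying k or c yields no new set

6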